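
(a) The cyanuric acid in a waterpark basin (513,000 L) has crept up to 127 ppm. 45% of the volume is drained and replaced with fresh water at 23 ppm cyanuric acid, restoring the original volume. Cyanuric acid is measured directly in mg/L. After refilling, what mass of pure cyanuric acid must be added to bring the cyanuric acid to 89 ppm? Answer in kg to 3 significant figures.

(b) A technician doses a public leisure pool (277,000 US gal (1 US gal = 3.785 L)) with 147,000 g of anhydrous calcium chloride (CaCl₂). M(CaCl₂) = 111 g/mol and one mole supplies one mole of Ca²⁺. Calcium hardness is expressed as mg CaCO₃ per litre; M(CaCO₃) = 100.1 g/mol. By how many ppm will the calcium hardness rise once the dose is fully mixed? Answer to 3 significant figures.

(a) After draining 45% and refilling: 127 × 0.55 + 23 × 0.45 = 80.2 ppm.
(a) Deficit to target: 89 − 80.2 = 8.8 mg/L.
(a) Mass: 8.8 mg/L × 513,000 L = 4514 g cyanuric acid.

(b) Volume: 277,000 US gal × 3.785 L/gal = 1,048,445 L.
(b) Moles of Ca²⁺: 147,000 g ÷ 111 g/mol = 1324 mol.
(b) As CaCO₃: 1324 mol × 100.1 g/mol = 132,600 g.
(b) Rise: 132,600 g / 1,048,445 L × 1000 = 126.4 mg/L.

(a) 4.51 kg; (b) 126 ppm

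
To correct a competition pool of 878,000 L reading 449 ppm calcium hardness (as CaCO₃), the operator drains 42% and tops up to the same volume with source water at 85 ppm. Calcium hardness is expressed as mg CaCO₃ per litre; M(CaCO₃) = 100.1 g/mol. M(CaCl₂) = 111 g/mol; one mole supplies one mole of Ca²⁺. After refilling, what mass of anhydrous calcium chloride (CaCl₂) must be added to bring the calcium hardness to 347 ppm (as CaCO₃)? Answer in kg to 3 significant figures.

49.5 kg

After draining 42% and refilling: 449 × 0.58 + 85 × 0.42 = 296.12 ppm.
Deficit to target: 347 − 296.12 = 50.88 mg/L.
As CaCO₃: 50.88 mg/L × 878,000 L = 44,670 g; ÷ 100.1 = 446.3 mol Ca²⁺.
Mass: 446.3 × 111 = 49,540 g.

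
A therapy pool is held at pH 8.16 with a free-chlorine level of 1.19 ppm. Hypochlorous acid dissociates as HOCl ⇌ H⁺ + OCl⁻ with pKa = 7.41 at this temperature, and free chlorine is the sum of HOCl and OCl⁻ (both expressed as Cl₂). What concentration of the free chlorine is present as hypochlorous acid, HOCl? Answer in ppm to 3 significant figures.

0.180 ppm

[OCl⁻]/[HOCl] = 10^(pH − pKa) = 10^(8.16 − 7.41) = 10^0.75 = 5.623.
Fraction as HOCl = 1 / (1 + 5.623) = 0.151.
HOCl = 0.151 × 1.19 ppm = 0.1797 ppm.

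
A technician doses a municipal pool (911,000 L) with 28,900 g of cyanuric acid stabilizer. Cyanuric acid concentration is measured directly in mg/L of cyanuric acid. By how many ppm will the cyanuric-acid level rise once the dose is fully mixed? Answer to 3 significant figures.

Rise: 28,900 g / 911,000 L × 1000 = 31.72 mg/L.

31.7 ppm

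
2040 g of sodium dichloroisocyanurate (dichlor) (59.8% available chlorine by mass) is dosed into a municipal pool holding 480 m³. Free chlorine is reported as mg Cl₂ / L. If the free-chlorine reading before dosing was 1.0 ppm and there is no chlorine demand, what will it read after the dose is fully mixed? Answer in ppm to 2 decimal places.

3.54 ppm

Volume: 480 m³ = 480,000 L.
Available chlorine delivered: 2040 g × 0.598 = 1220 g as Cl₂.
Concentration rise: 1220 g / 480,000 L = 2.541 mg/L = 2.54 ppm.
Final FC: 1.0 + 2.54 = 3.54 ppm.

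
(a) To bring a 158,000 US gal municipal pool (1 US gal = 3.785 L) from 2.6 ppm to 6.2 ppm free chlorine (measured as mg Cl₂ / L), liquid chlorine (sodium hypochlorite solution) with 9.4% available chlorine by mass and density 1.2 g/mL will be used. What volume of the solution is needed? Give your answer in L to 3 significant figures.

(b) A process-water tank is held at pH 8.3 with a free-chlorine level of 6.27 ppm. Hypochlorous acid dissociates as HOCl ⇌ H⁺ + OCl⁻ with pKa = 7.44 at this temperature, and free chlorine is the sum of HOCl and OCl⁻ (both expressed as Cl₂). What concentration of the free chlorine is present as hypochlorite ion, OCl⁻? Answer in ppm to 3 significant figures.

(a) Volume: 158,000 US gal × 3.785 L/gal = 598,030 L.
(a) Chlorine deficit: 6.2 − 2.6 = 3.6 ppm = 3.6 mg/L as Cl₂.
(a) Cl₂ equivalent needed: 3.6 mg/L × 598,030 L = 2,153,000 mg = 2153 g.
(a) Product at 9.4% available chlorine: 2153 / 0.094 = 22,900 g.
(a) Volume at density 1.2 g/mL: 22,900 g ÷ 1.2 g/mL = 19,090 mL.

(b) [OCl⁻]/[HOCl] = 10^(pH − pKa) = 10^(8.3 − 7.44) = 10^0.86 = 7.244.
(b) Fraction as HOCl = 1 / (1 + 7.244) = 0.1213.
(b) OCl⁻ = (1 − 0.1213) × 6.27 ppm = 5.509 ppm.

(a) 19.1 L; (b) 5.51 ppm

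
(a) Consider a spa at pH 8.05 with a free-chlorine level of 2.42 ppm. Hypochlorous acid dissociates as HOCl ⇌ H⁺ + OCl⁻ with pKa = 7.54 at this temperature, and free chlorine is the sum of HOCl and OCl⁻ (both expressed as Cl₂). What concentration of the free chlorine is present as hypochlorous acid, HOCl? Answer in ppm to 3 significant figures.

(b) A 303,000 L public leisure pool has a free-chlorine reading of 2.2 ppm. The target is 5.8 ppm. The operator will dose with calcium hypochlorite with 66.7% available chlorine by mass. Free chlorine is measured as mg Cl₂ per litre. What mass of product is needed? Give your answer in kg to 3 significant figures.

(a) 0.571 ppm; (b) 1.64 kg

(a) [OCl⁻]/[HOCl] = 10^(pH − pKa) = 10^(8.05 − 7.54) = 10^0.51 = 3.236.
(a) Fraction as HOCl = 1 / (1 + 3.236) = 0.2361.
(a) HOCl = 0.2361 × 2.42 ppm = 0.5713 ppm.

(b) Chlorine deficit: 5.8 − 2.2 = 3.6 ppm = 3.6 mg/L as Cl₂.
(b) Cl₂ equivalent needed: 3.6 mg/L × 303,000 L = 1,091,000 mg = 1091 g.
(b) Product at 66.7% available chlorine: 1091 / 0.667 = 1635 g.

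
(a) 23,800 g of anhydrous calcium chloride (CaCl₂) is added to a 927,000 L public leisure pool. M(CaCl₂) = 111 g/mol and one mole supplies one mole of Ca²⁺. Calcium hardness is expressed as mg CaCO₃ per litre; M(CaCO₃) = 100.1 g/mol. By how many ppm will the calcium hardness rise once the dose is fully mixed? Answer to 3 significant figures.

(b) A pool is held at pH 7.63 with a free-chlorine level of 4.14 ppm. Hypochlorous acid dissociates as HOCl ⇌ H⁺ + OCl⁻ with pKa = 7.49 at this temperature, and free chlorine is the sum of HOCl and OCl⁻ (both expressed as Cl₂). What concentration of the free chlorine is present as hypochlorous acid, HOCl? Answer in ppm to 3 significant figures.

(a) 23.2 ppm; (b) 1.74 ppm

(a) Moles of Ca²⁺: 23,800 g ÷ 111 g/mol = 214.4 mol.
(a) As CaCO₃: 214.4 mol × 100.1 g/mol = 21,460 g.
(a) Rise: 21,460 g / 927,000 L × 1000 = 23.15 mg/L.

(b) [OCl⁻]/[HOCl] = 10^(pH − pKa) = 10^(7.63 − 7.49) = 10^0.14 = 1.38.
(b) Fraction as HOCl = 1 / (1 + 1.38) = 0.4201.
(b) HOCl = 0.4201 × 4.14 ppm = 1.739 ppm.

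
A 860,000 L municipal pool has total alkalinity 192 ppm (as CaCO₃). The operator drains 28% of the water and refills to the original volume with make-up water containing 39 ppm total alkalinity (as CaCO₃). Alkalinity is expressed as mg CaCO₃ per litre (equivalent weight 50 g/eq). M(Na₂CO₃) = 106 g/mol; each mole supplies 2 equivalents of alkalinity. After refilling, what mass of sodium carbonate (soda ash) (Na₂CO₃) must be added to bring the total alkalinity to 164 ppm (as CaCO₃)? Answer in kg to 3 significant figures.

13.5 kg

After draining 28% and refilling: 192 × 0.72 + 39 × 0.28 = 149.16 ppm.
Deficit to target: 164 − 149.16 = 14.84 mg/L.
As CaCO₃: 14.84 mg/L × 860,000 L = 12,760 g; ÷ 50 g/eq ÷ 2 = 127.6 mol Na₂CO₃.
Mass: 127.6 × 106 = 13,530 g.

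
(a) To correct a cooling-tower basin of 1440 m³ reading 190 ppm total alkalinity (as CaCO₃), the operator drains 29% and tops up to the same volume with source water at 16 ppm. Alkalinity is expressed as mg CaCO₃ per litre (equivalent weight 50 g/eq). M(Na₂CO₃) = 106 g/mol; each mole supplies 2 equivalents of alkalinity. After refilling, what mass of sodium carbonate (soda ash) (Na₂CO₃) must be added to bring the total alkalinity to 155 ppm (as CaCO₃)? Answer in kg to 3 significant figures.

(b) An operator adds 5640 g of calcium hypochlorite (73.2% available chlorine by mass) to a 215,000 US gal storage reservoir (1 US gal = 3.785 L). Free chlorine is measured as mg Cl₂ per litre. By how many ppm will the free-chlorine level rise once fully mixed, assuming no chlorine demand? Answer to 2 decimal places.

(a) Volume: 1440 m³ = 1,440,000 L.
(a) After draining 29% and refilling: 190 × 0.71 + 16 × 0.29 = 139.54 ppm.
(a) Deficit to target: 155 − 139.54 = 15.46 mg/L.
(a) As CaCO₃: 15.46 mg/L × 1,440,000 L = 22,260 g; ÷ 50 g/eq ÷ 2 = 222.6 mol Na₂CO₃.
(a) Mass: 222.6 × 106 = 23,600 g.

(b) Volume: 215,000 US gal × 3.785 L/gal = 813,775 L.
(b) Available chlorine delivered: 5640 g × 0.732 = 4128 g as Cl₂.
(b) Concentration rise: 4128 g / 813,775 L = 5.073 mg/L = 5.07 ppm.

(a) 23.6 kg; (b) 5.07 ppm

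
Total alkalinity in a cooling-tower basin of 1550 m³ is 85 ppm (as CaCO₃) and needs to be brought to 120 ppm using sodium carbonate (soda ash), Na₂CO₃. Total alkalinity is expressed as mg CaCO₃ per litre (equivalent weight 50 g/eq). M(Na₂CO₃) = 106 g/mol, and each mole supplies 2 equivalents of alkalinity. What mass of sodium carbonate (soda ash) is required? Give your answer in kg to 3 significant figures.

Volume: 1550 m³ = 1,550,000 L.
Alkalinity to add: (120 − 85) = 35 mg/L as CaCO₃ × 1,550,000 L = 54,250 g as CaCO₃.
Equivalents: 54,250 g ÷ 50 g/eq = 1085 eq.
Each mole of Na₂CO₃ supplies 2 eq, so 1085 / 2 = 542.5 mol.
Mass: 542.5 mol × 106 g/mol = 57,500 g.

57.5 kg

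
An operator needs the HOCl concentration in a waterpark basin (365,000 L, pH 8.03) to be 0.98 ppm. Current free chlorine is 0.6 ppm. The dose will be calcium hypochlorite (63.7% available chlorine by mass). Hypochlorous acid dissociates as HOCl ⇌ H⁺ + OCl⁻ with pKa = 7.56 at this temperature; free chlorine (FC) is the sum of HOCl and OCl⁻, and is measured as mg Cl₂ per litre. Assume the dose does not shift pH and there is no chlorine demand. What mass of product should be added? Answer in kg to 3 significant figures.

[OCl⁻]/[HOCl] = 10^(pH − pKa) = 10^(8.03 − 7.56) = 2.951; fraction as HOCl = 1/(1 + 2.951) = 0.2531.
Free chlorine required for 0.98 ppm HOCl: 0.98 / 0.2531 = 3.872 ppm.
FC to add: 3.872 − 0.6 = 3.272 mg/L as Cl₂.
Cl₂ equivalent: 3.272 mg/L × 365,000 L = 1194 g.
Product at 63.7% available Cl: 1194 / 0.637 = 1875 g.

1.87 kg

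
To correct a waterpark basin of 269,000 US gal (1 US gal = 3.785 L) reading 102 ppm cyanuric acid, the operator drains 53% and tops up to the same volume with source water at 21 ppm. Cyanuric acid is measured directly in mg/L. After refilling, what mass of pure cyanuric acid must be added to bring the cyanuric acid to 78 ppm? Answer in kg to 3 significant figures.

19.3 kg

Volume: 269,000 US gal × 3.785 L/gal = 1,018,165 L.
After draining 53% and refilling: 102 × 0.47 + 21 × 0.53 = 59.07 ppm.
Deficit to target: 78 − 59.07 = 18.93 mg/L.
Mass: 18.93 mg/L × 1,018,165 L = 19,270 g cyanuric acid.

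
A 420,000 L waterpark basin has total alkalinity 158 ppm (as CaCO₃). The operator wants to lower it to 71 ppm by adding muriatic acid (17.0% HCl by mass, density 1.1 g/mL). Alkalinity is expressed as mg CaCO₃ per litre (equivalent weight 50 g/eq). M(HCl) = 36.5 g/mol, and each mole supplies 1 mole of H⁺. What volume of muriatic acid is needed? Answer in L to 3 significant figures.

143 L

Alkalinity to neutralize: (158 − 71) = 87 mg/L as CaCO₃ × 420,000 L = 36,540 g as CaCO₃.
Equivalents of H⁺ required: 36,540 ÷ 50 g/eq = 730.8 eq = 730.8 mol HCl.
Mass of HCl: 730.8 × 36.5 = 26,670 g.
Mass of 17.0% solution: 26,670 / 0.17 = 156,900 g.
Volume: 156,900 g ÷ 1.1 g/mL = 142,600 mL.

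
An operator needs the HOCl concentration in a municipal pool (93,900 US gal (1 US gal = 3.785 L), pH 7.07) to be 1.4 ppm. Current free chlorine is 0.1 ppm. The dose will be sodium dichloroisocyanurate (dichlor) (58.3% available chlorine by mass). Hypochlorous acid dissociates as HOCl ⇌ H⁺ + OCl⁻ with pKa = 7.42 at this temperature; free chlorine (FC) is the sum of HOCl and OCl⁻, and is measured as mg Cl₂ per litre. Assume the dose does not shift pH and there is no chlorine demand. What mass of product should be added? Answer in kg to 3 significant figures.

1.17 kg

Volume: 93,900 US gal × 3.785 L/gal = 355,412 L.
[OCl⁻]/[HOCl] = 10^(pH − pKa) = 10^(7.07 − 7.42) = 0.4467; fraction as HOCl = 1/(1 + 0.4467) = 0.6912.
Free chlorine required for 1.4 ppm HOCl: 1.4 / 0.6912 = 2.025 ppm.
FC to add: 2.025 − 0.1 = 1.925 mg/L as Cl₂.
Cl₂ equivalent: 1.925 mg/L × 355,412 L = 684.3 g.
Product at 58.3% available Cl: 684.3 / 0.583 = 1174 g.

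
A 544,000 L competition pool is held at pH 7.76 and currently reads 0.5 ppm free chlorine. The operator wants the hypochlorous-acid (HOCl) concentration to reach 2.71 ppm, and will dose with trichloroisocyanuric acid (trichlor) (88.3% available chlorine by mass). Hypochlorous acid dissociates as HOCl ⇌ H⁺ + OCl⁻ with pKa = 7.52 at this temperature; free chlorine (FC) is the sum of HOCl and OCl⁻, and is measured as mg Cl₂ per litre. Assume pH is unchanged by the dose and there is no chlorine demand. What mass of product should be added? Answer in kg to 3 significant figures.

[OCl⁻]/[HOCl] = 10^(pH − pKa) = 10^(7.76 − 7.52) = 1.738; fraction as HOCl = 1/(1 + 1.738) = 0.3653.
Free chlorine required for 2.71 ppm HOCl: 2.71 / 0.3653 = 7.419 ppm.
FC to add: 7.419 − 0.5 = 6.919 mg/L as Cl₂.
Cl₂ equivalent: 6.919 mg/L × 544,000 L = 3764 g.
Product at 88.3% available Cl: 3764 / 0.883 = 4263 g.

4.26 kg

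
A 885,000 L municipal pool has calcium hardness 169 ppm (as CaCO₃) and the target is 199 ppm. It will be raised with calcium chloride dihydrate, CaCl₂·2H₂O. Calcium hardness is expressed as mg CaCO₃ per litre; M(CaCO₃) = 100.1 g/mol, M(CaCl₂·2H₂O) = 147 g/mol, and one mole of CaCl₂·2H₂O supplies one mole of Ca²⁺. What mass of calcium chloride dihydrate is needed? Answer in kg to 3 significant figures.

39.0 kg

Hardness to add: (199 − 169) = 30 mg/L as CaCO₃ × 885,000 L = 26,550 g as CaCO₃.
Moles of Ca²⁺ (1 mol Ca²⁺ ≡ 1 mol CaCO₃): 26,550 / 100.1 g/mol = 265.2 mol.
Mass of CaCl₂·2H₂O: 265.2 × 147 = 38,990 g.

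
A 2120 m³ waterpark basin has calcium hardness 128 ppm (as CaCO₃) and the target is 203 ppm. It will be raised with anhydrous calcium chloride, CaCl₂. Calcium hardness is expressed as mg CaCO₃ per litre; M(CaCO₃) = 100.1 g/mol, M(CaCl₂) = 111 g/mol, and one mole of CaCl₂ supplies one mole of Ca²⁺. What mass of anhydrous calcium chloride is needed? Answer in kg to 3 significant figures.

176 kg

Volume: 2120 m³ = 2,120,000 L.
Hardness to add: (203 − 128) = 75 mg/L as CaCO₃ × 2,120,000 L = 159,000 g as CaCO₃.
Moles of Ca²⁺ (1 mol Ca²⁺ ≡ 1 mol CaCO₃): 159,000 / 100.1 g/mol = 1588 mol.
Mass of CaCl₂: 1588 × 111 = 176,300 g.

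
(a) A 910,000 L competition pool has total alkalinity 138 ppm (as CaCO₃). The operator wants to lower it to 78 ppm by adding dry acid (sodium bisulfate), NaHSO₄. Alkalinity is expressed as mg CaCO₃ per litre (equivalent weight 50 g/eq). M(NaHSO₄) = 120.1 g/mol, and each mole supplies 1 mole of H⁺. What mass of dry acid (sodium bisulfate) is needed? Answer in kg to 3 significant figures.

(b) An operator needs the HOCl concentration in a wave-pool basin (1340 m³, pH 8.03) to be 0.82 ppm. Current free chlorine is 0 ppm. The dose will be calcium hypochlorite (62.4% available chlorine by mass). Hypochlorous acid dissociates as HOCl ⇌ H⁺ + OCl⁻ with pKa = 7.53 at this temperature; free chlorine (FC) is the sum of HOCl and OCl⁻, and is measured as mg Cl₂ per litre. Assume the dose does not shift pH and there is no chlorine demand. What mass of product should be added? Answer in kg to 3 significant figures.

(a) Alkalinity to neutralize: (138 − 78) = 60 mg/L as CaCO₃ × 910,000 L = 54,600 g as CaCO₃.
(a) Equivalents of H⁺ required: 54,600 ÷ 50 g/eq = 1092 eq = 1092 mol NaHSO₄.
(a) Mass of NaHSO₄: 1092 × 120.1 = 131,100 g.

(b) Volume: 1340 m³ = 1,340,000 L.
(b) [OCl⁻]/[HOCl] = 10^(pH − pKa) = 10^(8.03 − 7.53) = 3.162; fraction as HOCl = 1/(1 + 3.162) = 0.2403.
(b) Free chlorine required for 0.82 ppm HOCl: 0.82 / 0.2403 = 3.413 ppm.
(b) FC to add: 3.413 − 0 = 3.413 mg/L as Cl₂.
(b) Cl₂ equivalent: 3.413 mg/L × 1,340,000 L = 4574 g.
(b) Product at 62.4% available Cl: 4574 / 0.624 = 7329 g.

(a) 131 kg; (b) 7.33 kg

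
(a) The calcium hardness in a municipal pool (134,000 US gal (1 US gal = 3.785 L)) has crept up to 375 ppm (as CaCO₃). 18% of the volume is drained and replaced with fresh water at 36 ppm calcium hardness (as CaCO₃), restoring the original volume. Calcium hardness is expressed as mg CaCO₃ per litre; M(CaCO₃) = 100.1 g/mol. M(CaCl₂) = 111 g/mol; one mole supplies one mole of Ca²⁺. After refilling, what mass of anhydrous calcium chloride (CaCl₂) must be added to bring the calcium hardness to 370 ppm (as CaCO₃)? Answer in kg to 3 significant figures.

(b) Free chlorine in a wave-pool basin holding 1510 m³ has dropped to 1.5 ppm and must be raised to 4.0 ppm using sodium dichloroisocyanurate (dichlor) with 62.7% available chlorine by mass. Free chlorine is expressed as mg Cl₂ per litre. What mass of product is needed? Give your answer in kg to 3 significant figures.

(a) Volume: 134,000 US gal × 3.785 L/gal = 507,190 L.
(a) After draining 18% and refilling: 375 × 0.82 + 36 × 0.18 = 313.98 ppm.
(a) Deficit to target: 370 − 313.98 = 56.02 mg/L.
(a) As CaCO₃: 56.02 mg/L × 507,190 L = 28,410 g; ÷ 100.1 = 283.8 mol Ca²⁺.
(a) Mass: 283.8 × 111 = 31,510 g.

(b) Volume: 1510 m³ = 1,510,000 L.
(b) Chlorine deficit: 4.0 − 1.5 = 2.5 ppm = 2.5 mg/L as Cl₂.
(b) Cl₂ equivalent needed: 2.5 mg/L × 1,510,000 L = 3,775,000 mg = 3775 g.
(b) Product at 62.7% available chlorine: 3775 / 0.627 = 6021 g.

(a) 31.5 kg; (b) 6.02 kg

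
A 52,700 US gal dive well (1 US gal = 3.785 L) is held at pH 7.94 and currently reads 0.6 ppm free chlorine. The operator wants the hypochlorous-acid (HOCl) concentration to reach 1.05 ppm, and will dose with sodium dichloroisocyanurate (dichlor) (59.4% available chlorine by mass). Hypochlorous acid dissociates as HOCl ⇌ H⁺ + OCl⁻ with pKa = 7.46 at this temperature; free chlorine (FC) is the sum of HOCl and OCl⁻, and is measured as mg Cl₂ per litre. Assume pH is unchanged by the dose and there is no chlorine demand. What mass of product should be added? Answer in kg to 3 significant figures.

1.22 kg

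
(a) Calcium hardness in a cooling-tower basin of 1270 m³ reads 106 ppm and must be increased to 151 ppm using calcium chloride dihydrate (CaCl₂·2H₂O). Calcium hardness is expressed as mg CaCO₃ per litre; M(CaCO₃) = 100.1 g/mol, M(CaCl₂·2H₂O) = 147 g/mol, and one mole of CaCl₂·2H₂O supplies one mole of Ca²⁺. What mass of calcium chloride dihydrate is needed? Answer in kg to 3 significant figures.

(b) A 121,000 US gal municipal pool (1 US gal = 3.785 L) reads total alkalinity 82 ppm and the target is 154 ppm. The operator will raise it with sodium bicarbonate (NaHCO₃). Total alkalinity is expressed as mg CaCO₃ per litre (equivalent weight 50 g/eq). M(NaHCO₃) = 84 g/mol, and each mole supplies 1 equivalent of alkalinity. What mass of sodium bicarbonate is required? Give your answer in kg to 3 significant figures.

(a) 83.9 kg; (b) 55.4 kg

(a) Volume: 1270 m³ = 1,270,000 L.
(a) Hardness to add: (151 − 106) = 45 mg/L as CaCO₃ × 1,270,000 L = 57,150 g as CaCO₃.
(a) Moles of Ca²⁺ (1 mol Ca²⁺ ≡ 1 mol CaCO₃): 57,150 / 100.1 g/mol = 570.9 mol.
(a) Mass of CaCl₂·2H₂O: 570.9 × 147 = 83,930 g.

(b) Volume: 121,000 US gal × 3.785 L/gal = 457,985 L.
(b) Alkalinity to add: (154 − 82) = 72 mg/L as CaCO₃ × 457,985 L = 32,970 g as CaCO₃.
(b) Equivalents: 32,970 g ÷ 50 g/eq = 659.5 eq.
(b) NaHCO₃ supplies 1 eq per mole → 659.5 mol.
(b) Mass: 659.5 mol × 84 g/mol = 55,400 g.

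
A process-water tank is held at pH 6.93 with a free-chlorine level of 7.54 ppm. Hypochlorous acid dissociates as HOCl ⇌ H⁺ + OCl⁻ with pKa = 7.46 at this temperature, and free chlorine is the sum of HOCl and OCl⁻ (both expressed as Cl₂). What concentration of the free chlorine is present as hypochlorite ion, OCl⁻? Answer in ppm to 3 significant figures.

[OCl⁻]/[HOCl] = 10^(pH − pKa) = 10^(6.93 − 7.46) = 10^-0.53 = 0.2951.
Fraction as HOCl = 1 / (1 + 0.2951) = 0.7721.
OCl⁻ = (1 − 0.7721) × 7.54 ppm = 1.718 ppm.

1.72 ppm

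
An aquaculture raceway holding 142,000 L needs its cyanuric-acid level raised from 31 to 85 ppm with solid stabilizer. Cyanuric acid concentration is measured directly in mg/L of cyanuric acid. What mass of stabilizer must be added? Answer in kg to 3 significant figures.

7.67 kg

CYA to add: (85 − 31) = 54 mg/L × 142,000 L = 7668 g cyanuric acid.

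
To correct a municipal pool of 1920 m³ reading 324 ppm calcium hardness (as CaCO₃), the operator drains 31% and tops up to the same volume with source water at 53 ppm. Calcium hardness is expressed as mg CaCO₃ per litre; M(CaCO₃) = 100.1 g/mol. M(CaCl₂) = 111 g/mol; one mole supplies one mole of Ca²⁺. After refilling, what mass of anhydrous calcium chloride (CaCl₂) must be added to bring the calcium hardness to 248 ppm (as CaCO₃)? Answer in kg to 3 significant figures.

17.1 kg

Volume: 1920 m³ = 1,920,000 L.
After draining 31% and refilling: 324 × 0.69 + 53 × 0.31 = 239.99 ppm.
Deficit to target: 248 − 239.99 = 8.01 mg/L.
As CaCO₃: 8.01 mg/L × 1,920,000 L = 15,380 g; ÷ 100.1 = 153.6 mol Ca²⁺.
Mass: 153.6 × 111 = 17,050 g.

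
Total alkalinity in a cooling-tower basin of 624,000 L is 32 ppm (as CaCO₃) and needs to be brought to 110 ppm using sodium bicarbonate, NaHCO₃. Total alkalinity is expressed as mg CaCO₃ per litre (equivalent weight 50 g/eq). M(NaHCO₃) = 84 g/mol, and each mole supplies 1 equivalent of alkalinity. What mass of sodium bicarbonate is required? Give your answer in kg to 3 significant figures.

81.8 kg

Alkalinity to add: (110 − 32) = 78 mg/L as CaCO₃ × 624,000 L = 48,670 g as CaCO₃.
Equivalents: 48,670 g ÷ 50 g/eq = 973.4 eq.
NaHCO₃ supplies 1 eq per mole → 973.4 mol.
Mass: 973.4 mol × 84 g/mol = 81,770 g.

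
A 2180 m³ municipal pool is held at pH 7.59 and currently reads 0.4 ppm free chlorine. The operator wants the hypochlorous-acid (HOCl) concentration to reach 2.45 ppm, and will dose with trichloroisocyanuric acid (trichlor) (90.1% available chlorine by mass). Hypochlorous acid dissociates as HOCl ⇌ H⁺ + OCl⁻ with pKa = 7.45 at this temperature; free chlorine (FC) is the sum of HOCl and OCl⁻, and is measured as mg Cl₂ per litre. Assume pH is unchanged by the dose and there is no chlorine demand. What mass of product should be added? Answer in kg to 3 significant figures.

Volume: 2180 m³ = 2,180,000 L.
[OCl⁻]/[HOCl] = 10^(pH − pKa) = 10^(7.59 − 7.45) = 1.38; fraction as HOCl = 1/(1 + 1.38) = 0.4201.
Free chlorine required for 2.45 ppm HOCl: 2.45 / 0.4201 = 5.832 ppm.
FC to add: 5.832 − 0.4 = 5.432 mg/L as Cl₂.
Cl₂ equivalent: 5.432 mg/L × 2,180,000 L = 11,840 g.
Product at 90.1% available Cl: 11,840 / 0.901 = 13,140 g.

13.1 kg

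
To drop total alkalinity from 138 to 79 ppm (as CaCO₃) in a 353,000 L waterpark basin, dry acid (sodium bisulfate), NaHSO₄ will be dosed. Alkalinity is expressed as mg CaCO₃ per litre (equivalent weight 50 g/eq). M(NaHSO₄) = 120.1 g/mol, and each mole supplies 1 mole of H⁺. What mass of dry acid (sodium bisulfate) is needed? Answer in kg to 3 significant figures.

50.0 kg

Alkalinity to neutralize: (138 − 79) = 59 mg/L as CaCO₃ × 353,000 L = 20,830 g as CaCO₃.
Equivalents of H⁺ required: 20,830 ÷ 50 g/eq = 416.5 eq = 416.5 mol NaHSO₄.
Mass of NaHSO₄: 416.5 × 120.1 = 50,030 g.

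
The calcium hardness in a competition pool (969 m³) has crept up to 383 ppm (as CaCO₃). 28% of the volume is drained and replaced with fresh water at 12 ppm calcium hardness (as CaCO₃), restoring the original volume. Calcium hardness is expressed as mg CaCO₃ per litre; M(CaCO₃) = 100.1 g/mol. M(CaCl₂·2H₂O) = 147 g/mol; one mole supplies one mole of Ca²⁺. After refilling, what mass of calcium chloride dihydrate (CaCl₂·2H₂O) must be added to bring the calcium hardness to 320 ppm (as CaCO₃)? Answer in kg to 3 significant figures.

Volume: 969 m³ = 969,000 L.
After draining 28% and refilling: 383 × 0.72 + 12 × 0.28 = 279.12 ppm.
Deficit to target: 320 − 279.12 = 40.88 mg/L.
As CaCO₃: 40.88 mg/L × 969,000 L = 39,610 g; ÷ 100.1 = 395.7 mol Ca²⁺.
Mass: 395.7 × 147 = 58,170 g.

58.2 kg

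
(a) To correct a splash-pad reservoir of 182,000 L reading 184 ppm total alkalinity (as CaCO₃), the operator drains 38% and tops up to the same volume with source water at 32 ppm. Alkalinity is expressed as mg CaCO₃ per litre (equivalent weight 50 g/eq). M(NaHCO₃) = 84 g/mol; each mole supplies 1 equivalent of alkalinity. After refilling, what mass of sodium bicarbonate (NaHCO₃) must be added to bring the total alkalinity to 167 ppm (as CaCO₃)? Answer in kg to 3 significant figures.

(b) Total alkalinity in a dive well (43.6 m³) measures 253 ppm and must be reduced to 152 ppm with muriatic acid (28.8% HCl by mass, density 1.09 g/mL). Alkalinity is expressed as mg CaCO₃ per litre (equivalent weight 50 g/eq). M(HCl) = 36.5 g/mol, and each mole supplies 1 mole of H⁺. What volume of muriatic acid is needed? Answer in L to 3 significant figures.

(a) After draining 38% and refilling: 184 × 0.62 + 32 × 0.38 = 126.24 ppm.
(a) Deficit to target: 167 − 126.24 = 40.76 mg/L.
(a) As CaCO₃: 40.76 mg/L × 182,000 L = 7418 g; ÷ 50 g/eq ÷ 1 = 148.4 mol NaHCO₃.
(a) Mass: 148.4 × 84 = 12,460 g.

(b) Volume: 43.6 m³ = 43,600 L.
(b) Alkalinity to neutralize: (253 − 152) = 101 mg/L as CaCO₃ × 43,600 L = 4404 g as CaCO₃.
(b) Equivalents of H⁺ required: 4404 ÷ 50 g/eq = 88.07 eq = 88.07 mol HCl.
(b) Mass of HCl: 88.07 × 36.5 = 3215 g.
(b) Mass of 28.8% solution: 3215 / 0.288 = 11,160 g.
(b) Volume: 11,160 g ÷ 1.09 g/mL = 10,240 mL.

(a) 12.5 kg; (b) 10.2 L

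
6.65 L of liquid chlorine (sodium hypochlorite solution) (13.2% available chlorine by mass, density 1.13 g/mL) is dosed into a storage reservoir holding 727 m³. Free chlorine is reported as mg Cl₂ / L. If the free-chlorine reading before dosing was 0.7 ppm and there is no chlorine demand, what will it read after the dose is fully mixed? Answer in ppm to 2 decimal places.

Volume: 727 m³ = 727,000 L.
Mass of solution: 6.65 L × 1000 mL/L × 1.13 g/mL = 7514 g.
Available chlorine delivered: 7514 g × 0.132 = 991.9 g as Cl₂.
Concentration rise: 991.9 g / 727,000 L = 1.364 mg/L = 1.36 ppm.
Final FC: 0.7 + 1.36 = 2.06 ppm.

2.06 ppm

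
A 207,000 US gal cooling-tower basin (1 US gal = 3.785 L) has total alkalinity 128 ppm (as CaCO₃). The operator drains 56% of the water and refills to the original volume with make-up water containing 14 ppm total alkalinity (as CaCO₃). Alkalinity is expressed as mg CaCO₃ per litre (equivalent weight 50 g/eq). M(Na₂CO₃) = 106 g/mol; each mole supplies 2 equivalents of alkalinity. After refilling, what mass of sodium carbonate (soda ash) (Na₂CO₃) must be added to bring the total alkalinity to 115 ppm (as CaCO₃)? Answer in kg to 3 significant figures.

Volume: 207,000 US gal × 3.785 L/gal = 783,495 L.
After draining 56% and refilling: 128 × 0.44 + 14 × 0.56 = 64.16 ppm.
Deficit to target: 115 − 64.16 = 50.84 mg/L.
As CaCO₃: 50.84 mg/L × 783,495 L = 39,830 g; ÷ 50 g/eq ÷ 2 = 398.3 mol Na₂CO₃.
Mass: 398.3 × 106 = 42,220 g.

42.2 kg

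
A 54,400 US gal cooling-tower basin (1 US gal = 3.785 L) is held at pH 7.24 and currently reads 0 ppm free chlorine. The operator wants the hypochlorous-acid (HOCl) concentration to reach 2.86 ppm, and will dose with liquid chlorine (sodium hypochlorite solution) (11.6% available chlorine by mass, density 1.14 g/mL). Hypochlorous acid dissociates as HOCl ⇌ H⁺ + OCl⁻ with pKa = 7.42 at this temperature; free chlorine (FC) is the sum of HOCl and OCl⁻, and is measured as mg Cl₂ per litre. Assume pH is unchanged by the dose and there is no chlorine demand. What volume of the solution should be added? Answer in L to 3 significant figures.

7.40 L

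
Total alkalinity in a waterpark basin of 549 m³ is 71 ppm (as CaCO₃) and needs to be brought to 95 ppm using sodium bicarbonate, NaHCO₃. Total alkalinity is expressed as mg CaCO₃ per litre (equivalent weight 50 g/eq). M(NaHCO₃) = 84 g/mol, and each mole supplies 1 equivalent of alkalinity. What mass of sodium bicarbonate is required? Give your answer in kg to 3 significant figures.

22.1 kg

Volume: 549 m³ = 549,000 L.
Alkalinity to add: (95 − 71) = 24 mg/L as CaCO₃ × 549,000 L = 13,180 g as CaCO₃.
Equivalents: 13,180 g ÷ 50 g/eq = 263.5 eq.
NaHCO₃ supplies 1 eq per mole → 263.5 mol.
Mass: 263.5 mol × 84 g/mol = 22,140 g.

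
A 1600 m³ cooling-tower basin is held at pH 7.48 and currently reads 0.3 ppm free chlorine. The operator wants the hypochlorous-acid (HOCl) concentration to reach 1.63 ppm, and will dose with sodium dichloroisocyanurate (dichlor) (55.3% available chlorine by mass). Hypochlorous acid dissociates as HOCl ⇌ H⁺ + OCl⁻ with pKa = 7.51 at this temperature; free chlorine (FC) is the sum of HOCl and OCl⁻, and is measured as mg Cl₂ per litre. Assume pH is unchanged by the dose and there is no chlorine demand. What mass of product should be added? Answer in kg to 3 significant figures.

8.25 kg

Volume: 1600 m³ = 1,600,000 L.
[OCl⁻]/[HOCl] = 10^(pH − pKa) = 10^(7.48 − 7.51) = 0.9333; fraction as HOCl = 1/(1 + 0.9333) = 0.5173.
Free chlorine required for 1.63 ppm HOCl: 1.63 / 0.5173 = 3.151 ppm.
FC to add: 3.151 − 0.3 = 2.851 mg/L as Cl₂.
Cl₂ equivalent: 2.851 mg/L × 1,600,000 L = 4562 g.
Product at 55.3% available Cl: 4562 / 0.553 = 8249 g.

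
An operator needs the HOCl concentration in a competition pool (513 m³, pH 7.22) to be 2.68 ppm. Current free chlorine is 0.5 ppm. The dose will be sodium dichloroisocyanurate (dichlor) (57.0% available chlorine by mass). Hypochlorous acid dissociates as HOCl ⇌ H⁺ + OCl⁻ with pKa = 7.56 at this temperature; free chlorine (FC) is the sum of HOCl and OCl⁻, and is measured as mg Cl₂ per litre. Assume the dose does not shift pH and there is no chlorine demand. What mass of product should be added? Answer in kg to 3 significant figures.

3.06 kg

Volume: 513 m³ = 513,000 L.
[OCl⁻]/[HOCl] = 10^(pH − pKa) = 10^(7.22 − 7.56) = 0.4571; fraction as HOCl = 1/(1 + 0.4571) = 0.6863.
Free chlorine required for 2.68 ppm HOCl: 2.68 / 0.6863 = 3.905 ppm.
FC to add: 3.905 − 0.5 = 3.405 mg/L as Cl₂.
Cl₂ equivalent: 3.405 mg/L × 513,000 L = 1747 g.
Product at 57.0% available Cl: 1747 / 0.57 = 3064 g.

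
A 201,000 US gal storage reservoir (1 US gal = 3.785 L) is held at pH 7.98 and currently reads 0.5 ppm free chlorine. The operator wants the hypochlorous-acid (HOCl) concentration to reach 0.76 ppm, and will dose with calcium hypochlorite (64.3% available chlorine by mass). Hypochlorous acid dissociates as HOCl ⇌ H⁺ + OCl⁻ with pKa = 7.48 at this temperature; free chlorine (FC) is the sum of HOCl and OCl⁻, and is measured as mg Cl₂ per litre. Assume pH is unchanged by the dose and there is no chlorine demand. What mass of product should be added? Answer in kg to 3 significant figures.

Volume: 201,000 US gal × 3.785 L/gal = 760,785 L.
[OCl⁻]/[HOCl] = 10^(pH − pKa) = 10^(7.98 − 7.48) = 3.162; fraction as HOCl = 1/(1 + 3.162) = 0.2403.
Free chlorine required for 0.76 ppm HOCl: 0.76 / 0.2403 = 3.163 ppm.
FC to add: 3.163 − 0.5 = 2.663 mg/L as Cl₂.
Cl₂ equivalent: 2.663 mg/L × 760,785 L = 2026 g.
Product at 64.3% available Cl: 2026 / 0.643 = 3151 g.

3.15 kg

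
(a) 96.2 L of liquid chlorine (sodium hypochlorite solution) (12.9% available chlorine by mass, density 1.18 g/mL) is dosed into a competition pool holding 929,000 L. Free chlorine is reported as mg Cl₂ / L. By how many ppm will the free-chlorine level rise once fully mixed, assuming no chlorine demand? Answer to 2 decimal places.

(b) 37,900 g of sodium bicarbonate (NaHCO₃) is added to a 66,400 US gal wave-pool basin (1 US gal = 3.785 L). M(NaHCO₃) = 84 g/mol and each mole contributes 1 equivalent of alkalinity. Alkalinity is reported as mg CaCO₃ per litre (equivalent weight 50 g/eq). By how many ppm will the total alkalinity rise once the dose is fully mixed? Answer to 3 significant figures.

(a) 15.76 ppm; (b) 89.8 ppm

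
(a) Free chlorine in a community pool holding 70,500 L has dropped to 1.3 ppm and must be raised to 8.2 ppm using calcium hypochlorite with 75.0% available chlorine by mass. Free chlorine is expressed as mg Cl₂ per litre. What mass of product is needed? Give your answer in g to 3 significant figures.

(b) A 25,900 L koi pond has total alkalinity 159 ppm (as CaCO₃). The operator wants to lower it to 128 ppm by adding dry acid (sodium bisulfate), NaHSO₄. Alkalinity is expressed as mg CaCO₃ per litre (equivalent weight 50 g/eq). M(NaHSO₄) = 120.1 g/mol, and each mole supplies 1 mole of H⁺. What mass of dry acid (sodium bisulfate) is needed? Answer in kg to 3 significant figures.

(a) 649 g; (b) 1.93 kg

(a) Chlorine deficit: 8.2 − 1.3 = 6.9 ppm = 6.9 mg/L as Cl₂.
(a) Cl₂ equivalent needed: 6.9 mg/L × 70,500 L = 486,400 mg = 486.4 g.
(a) Product at 75.0% available chlorine: 486.4 / 0.75 = 648.6 g.

(b) Alkalinity to neutralize: (159 − 128) = 31 mg/L as CaCO₃ × 25,900 L = 802.9 g as CaCO₃.
(b) Equivalents of H⁺ required: 802.9 ÷ 50 g/eq = 16.06 eq = 16.06 mol NaHSO₄.
(b) Mass of NaHSO₄: 16.06 × 120.1 = 1929 g.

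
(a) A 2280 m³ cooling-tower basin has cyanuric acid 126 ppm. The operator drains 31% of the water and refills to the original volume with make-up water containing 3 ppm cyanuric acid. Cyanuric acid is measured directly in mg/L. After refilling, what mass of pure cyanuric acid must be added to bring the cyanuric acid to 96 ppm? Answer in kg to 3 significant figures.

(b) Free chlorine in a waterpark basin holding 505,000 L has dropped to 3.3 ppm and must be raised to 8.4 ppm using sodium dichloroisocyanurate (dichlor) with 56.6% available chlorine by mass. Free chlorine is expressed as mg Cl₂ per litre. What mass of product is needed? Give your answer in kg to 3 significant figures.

(a) Volume: 2280 m³ = 2,280,000 L.
(a) After draining 31% and refilling: 126 × 0.69 + 3 × 0.31 = 87.87 ppm.
(a) Deficit to target: 96 − 87.87 = 8.13 mg/L.
(a) Mass: 8.13 mg/L × 2,280,000 L = 18,540 g cyanuric acid.

(b) Chlorine deficit: 8.4 − 3.3 = 5.1 ppm = 5.1 mg/L as Cl₂.
(b) Cl₂ equivalent needed: 5.1 mg/L × 505,000 L = 2,576,000 mg = 2576 g.
(b) Product at 56.6% available chlorine: 2576 / 0.566 = 4550 g.

(a) 18.5 kg; (b) 4.55 kg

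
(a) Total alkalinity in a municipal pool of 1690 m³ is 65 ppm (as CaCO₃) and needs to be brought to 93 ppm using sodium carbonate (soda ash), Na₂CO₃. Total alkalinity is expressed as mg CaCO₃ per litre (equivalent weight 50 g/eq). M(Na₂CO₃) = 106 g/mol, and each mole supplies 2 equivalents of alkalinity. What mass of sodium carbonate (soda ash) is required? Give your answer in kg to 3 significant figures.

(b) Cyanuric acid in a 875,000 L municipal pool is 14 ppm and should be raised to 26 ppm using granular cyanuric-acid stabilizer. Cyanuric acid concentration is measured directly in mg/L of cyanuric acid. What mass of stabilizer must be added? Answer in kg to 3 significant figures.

(a) 50.2 kg; (b) 10.5 kg

(a) Volume: 1690 m³ = 1,690,000 L.
(a) Alkalinity to add: (93 − 65) = 28 mg/L as CaCO₃ × 1,690,000 L = 47,320 g as CaCO₃.
(a) Equivalents: 47,320 g ÷ 50 g/eq = 946.4 eq.
(a) Each mole of Na₂CO₃ supplies 2 eq, so 946.4 / 2 = 473.2 mol.
(a) Mass: 473.2 mol × 106 g/mol = 50,160 g.

(b) CYA to add: (26 − 14) = 12 mg/L × 875,000 L = 10,500 g cyanuric acid.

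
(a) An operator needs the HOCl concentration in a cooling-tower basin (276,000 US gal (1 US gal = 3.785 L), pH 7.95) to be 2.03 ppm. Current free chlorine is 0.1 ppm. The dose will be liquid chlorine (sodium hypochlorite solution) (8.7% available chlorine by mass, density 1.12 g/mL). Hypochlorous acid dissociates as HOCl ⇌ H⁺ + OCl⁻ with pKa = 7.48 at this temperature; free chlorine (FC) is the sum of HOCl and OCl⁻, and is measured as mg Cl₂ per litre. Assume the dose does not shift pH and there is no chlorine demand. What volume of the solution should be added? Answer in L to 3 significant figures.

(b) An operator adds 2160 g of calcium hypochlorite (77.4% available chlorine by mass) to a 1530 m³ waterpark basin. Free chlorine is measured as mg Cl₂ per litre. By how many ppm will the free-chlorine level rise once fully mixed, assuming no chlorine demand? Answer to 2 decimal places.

(a) 84.9 L; (b) 1.09 ppm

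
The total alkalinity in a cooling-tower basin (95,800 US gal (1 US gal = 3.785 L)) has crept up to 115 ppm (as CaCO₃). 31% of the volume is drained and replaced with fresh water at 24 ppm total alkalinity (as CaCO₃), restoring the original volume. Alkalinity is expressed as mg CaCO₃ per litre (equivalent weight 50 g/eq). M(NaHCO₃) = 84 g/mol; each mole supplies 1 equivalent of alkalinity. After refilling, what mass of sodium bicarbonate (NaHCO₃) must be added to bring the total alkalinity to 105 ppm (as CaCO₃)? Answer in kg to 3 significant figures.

Volume: 95,800 US gal × 3.785 L/gal = 362,603 L.
After draining 31% and refilling: 115 × 0.69 + 24 × 0.31 = 86.79 ppm.
Deficit to target: 105 − 86.79 = 18.21 mg/L.
As CaCO₃: 18.21 mg/L × 362,603 L = 6603 g; ÷ 50 g/eq ÷ 1 = 132.1 mol NaHCO₃.
Mass: 132.1 × 84 = 11,090 g.

11.1 kg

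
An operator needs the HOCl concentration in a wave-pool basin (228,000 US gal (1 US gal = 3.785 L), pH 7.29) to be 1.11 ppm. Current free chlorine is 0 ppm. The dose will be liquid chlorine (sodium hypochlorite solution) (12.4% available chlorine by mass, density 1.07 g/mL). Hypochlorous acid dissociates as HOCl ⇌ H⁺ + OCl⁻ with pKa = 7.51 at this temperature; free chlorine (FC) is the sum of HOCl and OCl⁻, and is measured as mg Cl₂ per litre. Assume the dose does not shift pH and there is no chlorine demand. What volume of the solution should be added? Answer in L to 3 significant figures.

11.6 L

Volume: 228,000 US gal × 3.785 L/gal = 862,980 L.
[OCl⁻]/[HOCl] = 10^(pH − pKa) = 10^(7.29 − 7.51) = 0.6026; fraction as HOCl = 1/(1 + 0.6026) = 0.624.
Free chlorine required for 1.11 ppm HOCl: 1.11 / 0.624 = 1.779 ppm.
FC to add: 1.779 − 0 = 1.779 mg/L as Cl₂.
Cl₂ equivalent: 1.779 mg/L × 862,980 L = 1535 g.
Product at 12.4% available Cl: 1535 / 0.124 = 12,380 g.
Volume: 12,380 g ÷ 1.07 g/mL = 11,570 mL.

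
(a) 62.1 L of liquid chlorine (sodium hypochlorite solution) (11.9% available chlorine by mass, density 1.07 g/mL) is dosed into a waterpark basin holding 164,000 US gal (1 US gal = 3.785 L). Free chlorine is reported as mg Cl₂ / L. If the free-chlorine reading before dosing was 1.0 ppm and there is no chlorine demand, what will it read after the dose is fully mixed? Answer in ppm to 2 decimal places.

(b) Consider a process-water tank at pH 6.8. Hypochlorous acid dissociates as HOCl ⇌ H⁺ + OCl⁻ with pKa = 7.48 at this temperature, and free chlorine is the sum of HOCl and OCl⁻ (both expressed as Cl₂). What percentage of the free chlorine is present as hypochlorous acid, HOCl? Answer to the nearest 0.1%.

(a) 13.74 ppm; (b) 82.7%

(a) Volume: 164,000 US gal × 3.785 L/gal = 620,740 L.
(a) Mass of solution: 62.1 L × 1000 mL/L × 1.07 g/mL = 66,450 g.
(a) Available chlorine delivered: 66,450 g × 0.119 = 7907 g as Cl₂.
(a) Concentration rise: 7907 g / 620,740 L = 12.74 mg/L = 12.74 ppm.
(a) Final FC: 1.0 + 12.74 = 13.74 ppm.

(b) [OCl⁻]/[HOCl] = 10^(pH − pKa) = 10^(6.8 − 7.48) = 10^-0.68 = 0.2089.
(b) Fraction as HOCl = 1 / (1 + 0.2089) = 0.8272.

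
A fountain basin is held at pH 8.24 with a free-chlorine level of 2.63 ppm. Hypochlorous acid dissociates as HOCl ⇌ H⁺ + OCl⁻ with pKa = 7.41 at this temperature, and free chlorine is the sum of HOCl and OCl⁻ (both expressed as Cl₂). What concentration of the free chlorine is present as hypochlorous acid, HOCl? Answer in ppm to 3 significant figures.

0.339 ppm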